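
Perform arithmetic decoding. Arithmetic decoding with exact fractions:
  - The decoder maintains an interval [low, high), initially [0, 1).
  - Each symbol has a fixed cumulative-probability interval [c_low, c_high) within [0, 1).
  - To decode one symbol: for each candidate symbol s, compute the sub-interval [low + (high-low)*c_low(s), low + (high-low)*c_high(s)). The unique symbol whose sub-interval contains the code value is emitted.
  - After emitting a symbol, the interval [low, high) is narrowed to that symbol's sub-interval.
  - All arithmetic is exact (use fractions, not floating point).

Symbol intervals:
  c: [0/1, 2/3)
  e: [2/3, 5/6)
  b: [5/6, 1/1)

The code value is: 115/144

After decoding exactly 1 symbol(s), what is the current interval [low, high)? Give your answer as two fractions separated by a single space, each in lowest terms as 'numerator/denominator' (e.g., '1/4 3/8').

Step 1: interval [0/1, 1/1), width = 1/1 - 0/1 = 1/1
  'c': [0/1 + 1/1*0/1, 0/1 + 1/1*2/3) = [0/1, 2/3)
  'e': [0/1 + 1/1*2/3, 0/1 + 1/1*5/6) = [2/3, 5/6) <- contains code 115/144
  'b': [0/1 + 1/1*5/6, 0/1 + 1/1*1/1) = [5/6, 1/1)
  emit 'e', narrow to [2/3, 5/6)

Answer: 2/3 5/6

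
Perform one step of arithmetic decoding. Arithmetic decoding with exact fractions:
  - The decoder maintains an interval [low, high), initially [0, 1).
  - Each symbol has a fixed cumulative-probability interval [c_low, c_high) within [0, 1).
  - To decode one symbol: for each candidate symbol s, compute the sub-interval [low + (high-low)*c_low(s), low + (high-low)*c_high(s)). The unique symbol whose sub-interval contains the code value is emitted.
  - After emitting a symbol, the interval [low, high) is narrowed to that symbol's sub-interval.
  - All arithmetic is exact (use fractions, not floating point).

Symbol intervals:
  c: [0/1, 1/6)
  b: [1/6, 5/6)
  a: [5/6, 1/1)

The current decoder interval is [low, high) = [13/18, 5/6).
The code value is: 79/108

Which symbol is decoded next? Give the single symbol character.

Interval width = high − low = 5/6 − 13/18 = 1/9
Scaled code = (code − low) / width = (79/108 − 13/18) / 1/9 = 1/12
  c: [0/1, 1/6) ← scaled code falls here ✓
  b: [1/6, 5/6) 
  a: [5/6, 1/1) 

Answer: c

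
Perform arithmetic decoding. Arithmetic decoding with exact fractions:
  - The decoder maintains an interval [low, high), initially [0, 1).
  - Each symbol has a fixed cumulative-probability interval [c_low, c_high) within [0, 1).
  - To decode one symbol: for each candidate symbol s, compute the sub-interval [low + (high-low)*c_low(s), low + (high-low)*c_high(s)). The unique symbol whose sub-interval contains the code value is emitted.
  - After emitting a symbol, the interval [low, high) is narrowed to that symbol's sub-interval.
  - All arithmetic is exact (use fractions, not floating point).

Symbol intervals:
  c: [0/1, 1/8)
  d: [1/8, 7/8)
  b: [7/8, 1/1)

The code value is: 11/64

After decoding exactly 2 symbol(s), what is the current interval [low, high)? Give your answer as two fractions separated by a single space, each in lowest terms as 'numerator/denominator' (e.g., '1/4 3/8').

Step 1: interval [0/1, 1/1), width = 1/1 - 0/1 = 1/1
  'c': [0/1 + 1/1*0/1, 0/1 + 1/1*1/8) = [0/1, 1/8)
  'd': [0/1 + 1/1*1/8, 0/1 + 1/1*7/8) = [1/8, 7/8) <- contains code 11/64
  'b': [0/1 + 1/1*7/8, 0/1 + 1/1*1/1) = [7/8, 1/1)
  emit 'd', narrow to [1/8, 7/8)
Step 2: interval [1/8, 7/8), width = 7/8 - 1/8 = 3/4
  'c': [1/8 + 3/4*0/1, 1/8 + 3/4*1/8) = [1/8, 7/32) <- contains code 11/64
  'd': [1/8 + 3/4*1/8, 1/8 + 3/4*7/8) = [7/32, 25/32)
  'b': [1/8 + 3/4*7/8, 1/8 + 3/4*1/1) = [25/32, 7/8)
  emit 'c', narrow to [1/8, 7/32)

Answer: 1/8 7/32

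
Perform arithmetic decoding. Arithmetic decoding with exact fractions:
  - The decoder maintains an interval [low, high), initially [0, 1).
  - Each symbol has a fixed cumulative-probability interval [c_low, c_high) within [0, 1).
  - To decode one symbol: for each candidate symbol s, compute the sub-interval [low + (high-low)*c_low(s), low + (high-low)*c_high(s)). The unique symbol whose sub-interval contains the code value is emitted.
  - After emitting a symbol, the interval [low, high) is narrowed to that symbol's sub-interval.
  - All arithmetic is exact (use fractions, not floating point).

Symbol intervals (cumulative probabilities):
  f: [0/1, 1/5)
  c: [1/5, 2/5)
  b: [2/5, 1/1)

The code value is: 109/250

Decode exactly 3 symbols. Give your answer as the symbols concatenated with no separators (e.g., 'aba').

Step 1: interval [0/1, 1/1), width = 1/1 - 0/1 = 1/1
  'f': [0/1 + 1/1*0/1, 0/1 + 1/1*1/5) = [0/1, 1/5)
  'c': [0/1 + 1/1*1/5, 0/1 + 1/1*2/5) = [1/5, 2/5)
  'b': [0/1 + 1/1*2/5, 0/1 + 1/1*1/1) = [2/5, 1/1) <- contains code 109/250
  emit 'b', narrow to [2/5, 1/1)
Step 2: interval [2/5, 1/1), width = 1/1 - 2/5 = 3/5
  'f': [2/5 + 3/5*0/1, 2/5 + 3/5*1/5) = [2/5, 13/25) <- contains code 109/250
  'c': [2/5 + 3/5*1/5, 2/5 + 3/5*2/5) = [13/25, 16/25)
  'b': [2/5 + 3/5*2/5, 2/5 + 3/5*1/1) = [16/25, 1/1)
  emit 'f', narrow to [2/5, 13/25)
Step 3: interval [2/5, 13/25), width = 13/25 - 2/5 = 3/25
  'f': [2/5 + 3/25*0/1, 2/5 + 3/25*1/5) = [2/5, 53/125)
  'c': [2/5 + 3/25*1/5, 2/5 + 3/25*2/5) = [53/125, 56/125) <- contains code 109/250
  'b': [2/5 + 3/25*2/5, 2/5 + 3/25*1/1) = [56/125, 13/25)
  emit 'c', narrow to [53/125, 56/125)

Answer: bfc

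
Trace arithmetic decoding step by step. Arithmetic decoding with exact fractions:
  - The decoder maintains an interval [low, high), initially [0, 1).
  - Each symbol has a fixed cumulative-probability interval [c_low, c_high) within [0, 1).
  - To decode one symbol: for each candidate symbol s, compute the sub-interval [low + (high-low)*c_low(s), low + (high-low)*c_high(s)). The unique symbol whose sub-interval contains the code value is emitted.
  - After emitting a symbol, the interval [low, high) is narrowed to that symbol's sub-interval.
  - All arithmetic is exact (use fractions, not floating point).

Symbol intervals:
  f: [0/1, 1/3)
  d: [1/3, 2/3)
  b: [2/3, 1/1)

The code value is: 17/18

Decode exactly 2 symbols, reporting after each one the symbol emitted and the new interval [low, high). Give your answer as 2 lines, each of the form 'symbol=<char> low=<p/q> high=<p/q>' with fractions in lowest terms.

Answer: symbol=b low=2/3 high=1/1
symbol=b low=8/9 high=1/1

Derivation:
Step 1: interval [0/1, 1/1), width = 1/1 - 0/1 = 1/1
  'f': [0/1 + 1/1*0/1, 0/1 + 1/1*1/3) = [0/1, 1/3)
  'd': [0/1 + 1/1*1/3, 0/1 + 1/1*2/3) = [1/3, 2/3)
  'b': [0/1 + 1/1*2/3, 0/1 + 1/1*1/1) = [2/3, 1/1) <- contains code 17/18
  emit 'b', narrow to [2/3, 1/1)
Step 2: interval [2/3, 1/1), width = 1/1 - 2/3 = 1/3
  'f': [2/3 + 1/3*0/1, 2/3 + 1/3*1/3) = [2/3, 7/9)
  'd': [2/3 + 1/3*1/3, 2/3 + 1/3*2/3) = [7/9, 8/9)
  'b': [2/3 + 1/3*2/3, 2/3 + 1/3*1/1) = [8/9, 1/1) <- contains code 17/18
  emit 'b', narrow to [8/9, 1/1)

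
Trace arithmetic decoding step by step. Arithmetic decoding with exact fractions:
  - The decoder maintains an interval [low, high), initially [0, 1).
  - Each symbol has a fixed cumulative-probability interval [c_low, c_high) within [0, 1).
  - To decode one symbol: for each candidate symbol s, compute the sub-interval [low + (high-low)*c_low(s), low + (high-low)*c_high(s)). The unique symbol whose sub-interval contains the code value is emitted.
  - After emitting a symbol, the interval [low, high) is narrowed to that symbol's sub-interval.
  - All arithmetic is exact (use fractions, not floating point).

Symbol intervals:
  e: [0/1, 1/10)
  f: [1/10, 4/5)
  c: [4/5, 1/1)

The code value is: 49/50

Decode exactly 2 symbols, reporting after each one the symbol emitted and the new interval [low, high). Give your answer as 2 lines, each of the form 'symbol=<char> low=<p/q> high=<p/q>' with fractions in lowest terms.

Step 1: interval [0/1, 1/1), width = 1/1 - 0/1 = 1/1
  'e': [0/1 + 1/1*0/1, 0/1 + 1/1*1/10) = [0/1, 1/10)
  'f': [0/1 + 1/1*1/10, 0/1 + 1/1*4/5) = [1/10, 4/5)
  'c': [0/1 + 1/1*4/5, 0/1 + 1/1*1/1) = [4/5, 1/1) <- contains code 49/50
  emit 'c', narrow to [4/5, 1/1)
Step 2: interval [4/5, 1/1), width = 1/1 - 4/5 = 1/5
  'e': [4/5 + 1/5*0/1, 4/5 + 1/5*1/10) = [4/5, 41/50)
  'f': [4/5 + 1/5*1/10, 4/5 + 1/5*4/5) = [41/50, 24/25)
  'c': [4/5 + 1/5*4/5, 4/5 + 1/5*1/1) = [24/25, 1/1) <- contains code 49/50
  emit 'c', narrow to [24/25, 1/1)

Answer: symbol=c low=4/5 high=1/1
symbol=c low=24/25 high=1/1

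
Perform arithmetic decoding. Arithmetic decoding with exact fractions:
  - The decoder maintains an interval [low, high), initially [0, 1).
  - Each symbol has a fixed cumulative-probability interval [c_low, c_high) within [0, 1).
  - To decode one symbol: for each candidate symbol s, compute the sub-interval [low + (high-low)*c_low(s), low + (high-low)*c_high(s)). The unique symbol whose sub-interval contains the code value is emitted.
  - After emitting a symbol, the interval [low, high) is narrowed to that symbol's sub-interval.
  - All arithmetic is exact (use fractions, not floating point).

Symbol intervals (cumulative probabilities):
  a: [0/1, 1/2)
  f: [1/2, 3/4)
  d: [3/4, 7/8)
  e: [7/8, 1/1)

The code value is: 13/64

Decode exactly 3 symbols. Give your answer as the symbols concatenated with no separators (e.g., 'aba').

Answer: aad

Derivation:
Step 1: interval [0/1, 1/1), width = 1/1 - 0/1 = 1/1
  'a': [0/1 + 1/1*0/1, 0/1 + 1/1*1/2) = [0/1, 1/2) <- contains code 13/64
  'f': [0/1 + 1/1*1/2, 0/1 + 1/1*3/4) = [1/2, 3/4)
  'd': [0/1 + 1/1*3/4, 0/1 + 1/1*7/8) = [3/4, 7/8)
  'e': [0/1 + 1/1*7/8, 0/1 + 1/1*1/1) = [7/8, 1/1)
  emit 'a', narrow to [0/1, 1/2)
Step 2: interval [0/1, 1/2), width = 1/2 - 0/1 = 1/2
  'a': [0/1 + 1/2*0/1, 0/1 + 1/2*1/2) = [0/1, 1/4) <- contains code 13/64
  'f': [0/1 + 1/2*1/2, 0/1 + 1/2*3/4) = [1/4, 3/8)
  'd': [0/1 + 1/2*3/4, 0/1 + 1/2*7/8) = [3/8, 7/16)
  'e': [0/1 + 1/2*7/8, 0/1 + 1/2*1/1) = [7/16, 1/2)
  emit 'a', narrow to [0/1, 1/4)
Step 3: interval [0/1, 1/4), width = 1/4 - 0/1 = 1/4
  'a': [0/1 + 1/4*0/1, 0/1 + 1/4*1/2) = [0/1, 1/8)
  'f': [0/1 + 1/4*1/2, 0/1 + 1/4*3/4) = [1/8, 3/16)
  'd': [0/1 + 1/4*3/4, 0/1 + 1/4*7/8) = [3/16, 7/32) <- contains code 13/64
  'e': [0/1 + 1/4*7/8, 0/1 + 1/4*1/1) = [7/32, 1/4)
  emit 'd', narrow to [3/16, 7/32)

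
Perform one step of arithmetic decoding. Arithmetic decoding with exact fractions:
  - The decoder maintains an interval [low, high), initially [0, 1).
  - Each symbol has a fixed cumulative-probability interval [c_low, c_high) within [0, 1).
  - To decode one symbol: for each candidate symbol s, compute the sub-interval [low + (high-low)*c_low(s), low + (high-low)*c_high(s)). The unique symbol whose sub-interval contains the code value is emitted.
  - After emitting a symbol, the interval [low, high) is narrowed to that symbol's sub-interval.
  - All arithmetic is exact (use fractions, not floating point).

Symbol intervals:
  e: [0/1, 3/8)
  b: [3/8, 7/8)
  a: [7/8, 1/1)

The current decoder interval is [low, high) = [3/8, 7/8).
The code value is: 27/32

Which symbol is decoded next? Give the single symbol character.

Interval width = high − low = 7/8 − 3/8 = 1/2
Scaled code = (code − low) / width = (27/32 − 3/8) / 1/2 = 15/16
  e: [0/1, 3/8) 
  b: [3/8, 7/8) 
  a: [7/8, 1/1) ← scaled code falls here ✓

Answer: a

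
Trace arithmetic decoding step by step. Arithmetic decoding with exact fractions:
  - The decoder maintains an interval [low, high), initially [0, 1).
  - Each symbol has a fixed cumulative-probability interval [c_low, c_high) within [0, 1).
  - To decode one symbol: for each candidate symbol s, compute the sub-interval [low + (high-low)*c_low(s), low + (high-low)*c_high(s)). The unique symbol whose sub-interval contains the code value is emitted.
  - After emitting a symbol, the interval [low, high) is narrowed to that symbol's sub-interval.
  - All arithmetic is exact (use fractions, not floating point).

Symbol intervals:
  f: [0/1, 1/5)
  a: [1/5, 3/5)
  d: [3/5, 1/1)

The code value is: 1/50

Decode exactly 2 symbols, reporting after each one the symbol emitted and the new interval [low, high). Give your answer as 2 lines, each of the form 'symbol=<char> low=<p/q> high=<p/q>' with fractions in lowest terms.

Answer: symbol=f low=0/1 high=1/5
symbol=f low=0/1 high=1/25

Derivation:
Step 1: interval [0/1, 1/1), width = 1/1 - 0/1 = 1/1
  'f': [0/1 + 1/1*0/1, 0/1 + 1/1*1/5) = [0/1, 1/5) <- contains code 1/50
  'a': [0/1 + 1/1*1/5, 0/1 + 1/1*3/5) = [1/5, 3/5)
  'd': [0/1 + 1/1*3/5, 0/1 + 1/1*1/1) = [3/5, 1/1)
  emit 'f', narrow to [0/1, 1/5)
Step 2: interval [0/1, 1/5), width = 1/5 - 0/1 = 1/5
  'f': [0/1 + 1/5*0/1, 0/1 + 1/5*1/5) = [0/1, 1/25) <- contains code 1/50
  'a': [0/1 + 1/5*1/5, 0/1 + 1/5*3/5) = [1/25, 3/25)
  'd': [0/1 + 1/5*3/5, 0/1 + 1/5*1/1) = [3/25, 1/5)
  emit 'f', narrow to [0/1, 1/25)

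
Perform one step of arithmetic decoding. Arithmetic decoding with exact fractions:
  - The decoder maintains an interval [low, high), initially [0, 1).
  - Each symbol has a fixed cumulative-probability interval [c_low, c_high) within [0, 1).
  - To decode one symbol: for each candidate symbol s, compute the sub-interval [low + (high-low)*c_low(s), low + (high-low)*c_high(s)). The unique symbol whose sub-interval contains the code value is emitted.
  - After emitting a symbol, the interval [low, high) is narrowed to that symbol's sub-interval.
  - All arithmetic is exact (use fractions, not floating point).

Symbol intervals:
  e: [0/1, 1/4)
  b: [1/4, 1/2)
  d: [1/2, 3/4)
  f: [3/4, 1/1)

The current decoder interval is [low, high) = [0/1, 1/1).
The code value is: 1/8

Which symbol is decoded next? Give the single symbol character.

Answer: e

Derivation:
Interval width = high − low = 1/1 − 0/1 = 1/1
Scaled code = (code − low) / width = (1/8 − 0/1) / 1/1 = 1/8
  e: [0/1, 1/4) ← scaled code falls here ✓
  b: [1/4, 1/2) 
  d: [1/2, 3/4) 
  f: [3/4, 1/1) 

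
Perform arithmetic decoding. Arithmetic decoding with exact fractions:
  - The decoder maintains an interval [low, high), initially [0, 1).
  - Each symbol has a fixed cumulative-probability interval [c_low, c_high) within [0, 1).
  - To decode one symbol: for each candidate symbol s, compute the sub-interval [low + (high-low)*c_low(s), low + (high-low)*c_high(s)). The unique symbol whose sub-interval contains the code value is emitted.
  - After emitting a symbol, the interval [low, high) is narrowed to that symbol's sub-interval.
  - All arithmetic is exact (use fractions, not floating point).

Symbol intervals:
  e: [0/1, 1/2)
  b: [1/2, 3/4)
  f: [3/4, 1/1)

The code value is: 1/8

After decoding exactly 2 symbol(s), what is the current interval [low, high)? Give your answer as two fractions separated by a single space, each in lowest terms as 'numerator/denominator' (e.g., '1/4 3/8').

Answer: 0/1 1/4

Derivation:
Step 1: interval [0/1, 1/1), width = 1/1 - 0/1 = 1/1
  'e': [0/1 + 1/1*0/1, 0/1 + 1/1*1/2) = [0/1, 1/2) <- contains code 1/8
  'b': [0/1 + 1/1*1/2, 0/1 + 1/1*3/4) = [1/2, 3/4)
  'f': [0/1 + 1/1*3/4, 0/1 + 1/1*1/1) = [3/4, 1/1)
  emit 'e', narrow to [0/1, 1/2)
Step 2: interval [0/1, 1/2), width = 1/2 - 0/1 = 1/2
  'e': [0/1 + 1/2*0/1, 0/1 + 1/2*1/2) = [0/1, 1/4) <- contains code 1/8
  'b': [0/1 + 1/2*1/2, 0/1 + 1/2*3/4) = [1/4, 3/8)
  'f': [0/1 + 1/2*3/4, 0/1 + 1/2*1/1) = [3/8, 1/2)
  emit 'e', narrow to [0/1, 1/4)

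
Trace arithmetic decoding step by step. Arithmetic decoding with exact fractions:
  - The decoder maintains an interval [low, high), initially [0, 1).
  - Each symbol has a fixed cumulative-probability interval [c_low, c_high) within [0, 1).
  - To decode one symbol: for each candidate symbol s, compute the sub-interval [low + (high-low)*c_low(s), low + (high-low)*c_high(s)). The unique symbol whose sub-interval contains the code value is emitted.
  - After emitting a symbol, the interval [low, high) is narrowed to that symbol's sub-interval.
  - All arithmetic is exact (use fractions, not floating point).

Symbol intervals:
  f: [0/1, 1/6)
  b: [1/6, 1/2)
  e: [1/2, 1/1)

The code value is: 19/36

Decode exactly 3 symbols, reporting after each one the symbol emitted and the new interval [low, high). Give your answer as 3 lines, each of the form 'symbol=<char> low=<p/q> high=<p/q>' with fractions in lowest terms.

Step 1: interval [0/1, 1/1), width = 1/1 - 0/1 = 1/1
  'f': [0/1 + 1/1*0/1, 0/1 + 1/1*1/6) = [0/1, 1/6)
  'b': [0/1 + 1/1*1/6, 0/1 + 1/1*1/2) = [1/6, 1/2)
  'e': [0/1 + 1/1*1/2, 0/1 + 1/1*1/1) = [1/2, 1/1) <- contains code 19/36
  emit 'e', narrow to [1/2, 1/1)
Step 2: interval [1/2, 1/1), width = 1/1 - 1/2 = 1/2
  'f': [1/2 + 1/2*0/1, 1/2 + 1/2*1/6) = [1/2, 7/12) <- contains code 19/36
  'b': [1/2 + 1/2*1/6, 1/2 + 1/2*1/2) = [7/12, 3/4)
  'e': [1/2 + 1/2*1/2, 1/2 + 1/2*1/1) = [3/4, 1/1)
  emit 'f', narrow to [1/2, 7/12)
Step 3: interval [1/2, 7/12), width = 7/12 - 1/2 = 1/12
  'f': [1/2 + 1/12*0/1, 1/2 + 1/12*1/6) = [1/2, 37/72)
  'b': [1/2 + 1/12*1/6, 1/2 + 1/12*1/2) = [37/72, 13/24) <- contains code 19/36
  'e': [1/2 + 1/12*1/2, 1/2 + 1/12*1/1) = [13/24, 7/12)
  emit 'b', narrow to [37/72, 13/24)

Answer: symbol=e low=1/2 high=1/1
symbol=f low=1/2 high=7/12
symbol=b low=37/72 high=13/24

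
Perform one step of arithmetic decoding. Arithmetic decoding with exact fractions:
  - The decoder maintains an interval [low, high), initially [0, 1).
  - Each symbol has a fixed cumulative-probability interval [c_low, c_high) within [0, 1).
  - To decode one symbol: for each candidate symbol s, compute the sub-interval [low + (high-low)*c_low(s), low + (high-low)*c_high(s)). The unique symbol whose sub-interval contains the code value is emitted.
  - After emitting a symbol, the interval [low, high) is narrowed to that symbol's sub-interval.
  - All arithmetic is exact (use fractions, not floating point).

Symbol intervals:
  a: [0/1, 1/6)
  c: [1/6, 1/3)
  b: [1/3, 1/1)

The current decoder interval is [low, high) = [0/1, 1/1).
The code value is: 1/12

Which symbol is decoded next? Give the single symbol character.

Answer: a

Derivation:
Interval width = high − low = 1/1 − 0/1 = 1/1
Scaled code = (code − low) / width = (1/12 − 0/1) / 1/1 = 1/12
  a: [0/1, 1/6) ← scaled code falls here ✓
  c: [1/6, 1/3) 
  b: [1/3, 1/1) 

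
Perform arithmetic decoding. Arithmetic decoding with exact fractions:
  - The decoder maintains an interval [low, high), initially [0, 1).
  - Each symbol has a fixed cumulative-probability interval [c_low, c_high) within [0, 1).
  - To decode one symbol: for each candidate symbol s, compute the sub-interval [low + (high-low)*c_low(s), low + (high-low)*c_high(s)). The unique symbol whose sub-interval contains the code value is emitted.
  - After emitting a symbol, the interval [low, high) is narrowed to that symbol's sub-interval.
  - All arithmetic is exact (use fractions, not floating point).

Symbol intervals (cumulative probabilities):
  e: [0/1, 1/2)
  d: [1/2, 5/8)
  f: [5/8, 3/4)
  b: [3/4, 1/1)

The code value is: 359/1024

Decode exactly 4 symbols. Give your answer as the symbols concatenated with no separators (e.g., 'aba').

Step 1: interval [0/1, 1/1), width = 1/1 - 0/1 = 1/1
  'e': [0/1 + 1/1*0/1, 0/1 + 1/1*1/2) = [0/1, 1/2) <- contains code 359/1024
  'd': [0/1 + 1/1*1/2, 0/1 + 1/1*5/8) = [1/2, 5/8)
  'f': [0/1 + 1/1*5/8, 0/1 + 1/1*3/4) = [5/8, 3/4)
  'b': [0/1 + 1/1*3/4, 0/1 + 1/1*1/1) = [3/4, 1/1)
  emit 'e', narrow to [0/1, 1/2)
Step 2: interval [0/1, 1/2), width = 1/2 - 0/1 = 1/2
  'e': [0/1 + 1/2*0/1, 0/1 + 1/2*1/2) = [0/1, 1/4)
  'd': [0/1 + 1/2*1/2, 0/1 + 1/2*5/8) = [1/4, 5/16)
  'f': [0/1 + 1/2*5/8, 0/1 + 1/2*3/4) = [5/16, 3/8) <- contains code 359/1024
  'b': [0/1 + 1/2*3/4, 0/1 + 1/2*1/1) = [3/8, 1/2)
  emit 'f', narrow to [5/16, 3/8)
Step 3: interval [5/16, 3/8), width = 3/8 - 5/16 = 1/16
  'e': [5/16 + 1/16*0/1, 5/16 + 1/16*1/2) = [5/16, 11/32)
  'd': [5/16 + 1/16*1/2, 5/16 + 1/16*5/8) = [11/32, 45/128) <- contains code 359/1024
  'f': [5/16 + 1/16*5/8, 5/16 + 1/16*3/4) = [45/128, 23/64)
  'b': [5/16 + 1/16*3/4, 5/16 + 1/16*1/1) = [23/64, 3/8)
  emit 'd', narrow to [11/32, 45/128)
Step 4: interval [11/32, 45/128), width = 45/128 - 11/32 = 1/128
  'e': [11/32 + 1/128*0/1, 11/32 + 1/128*1/2) = [11/32, 89/256)
  'd': [11/32 + 1/128*1/2, 11/32 + 1/128*5/8) = [89/256, 357/1024)
  'f': [11/32 + 1/128*5/8, 11/32 + 1/128*3/4) = [357/1024, 179/512)
  'b': [11/32 + 1/128*3/4, 11/32 + 1/128*1/1) = [179/512, 45/128) <- contains code 359/1024
  emit 'b', narrow to [179/512, 45/128)

Answer: efdb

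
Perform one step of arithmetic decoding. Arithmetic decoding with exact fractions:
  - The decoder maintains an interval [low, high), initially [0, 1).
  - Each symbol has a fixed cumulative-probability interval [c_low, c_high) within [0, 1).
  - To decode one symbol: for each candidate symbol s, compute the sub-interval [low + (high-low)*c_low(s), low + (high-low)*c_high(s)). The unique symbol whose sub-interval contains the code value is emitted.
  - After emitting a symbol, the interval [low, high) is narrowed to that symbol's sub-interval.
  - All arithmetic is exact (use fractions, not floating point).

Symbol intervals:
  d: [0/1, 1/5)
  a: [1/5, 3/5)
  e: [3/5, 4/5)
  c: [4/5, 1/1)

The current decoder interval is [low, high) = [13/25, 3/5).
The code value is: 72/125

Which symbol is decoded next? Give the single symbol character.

Answer: e

Derivation:
Interval width = high − low = 3/5 − 13/25 = 2/25
Scaled code = (code − low) / width = (72/125 − 13/25) / 2/25 = 7/10
  d: [0/1, 1/5) 
  a: [1/5, 3/5) 
  e: [3/5, 4/5) ← scaled code falls here ✓
  c: [4/5, 1/1) 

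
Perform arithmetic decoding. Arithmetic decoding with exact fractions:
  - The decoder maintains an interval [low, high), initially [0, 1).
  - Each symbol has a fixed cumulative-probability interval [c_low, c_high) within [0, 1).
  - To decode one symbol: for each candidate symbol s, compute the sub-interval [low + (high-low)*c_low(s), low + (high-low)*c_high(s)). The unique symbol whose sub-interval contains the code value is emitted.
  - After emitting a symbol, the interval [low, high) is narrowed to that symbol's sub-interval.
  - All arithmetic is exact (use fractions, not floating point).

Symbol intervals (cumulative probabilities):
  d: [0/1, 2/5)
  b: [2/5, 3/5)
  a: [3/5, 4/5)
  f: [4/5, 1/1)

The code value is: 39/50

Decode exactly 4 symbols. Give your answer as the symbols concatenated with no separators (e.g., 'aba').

Answer: afbb

Derivation:
Step 1: interval [0/1, 1/1), width = 1/1 - 0/1 = 1/1
  'd': [0/1 + 1/1*0/1, 0/1 + 1/1*2/5) = [0/1, 2/5)
  'b': [0/1 + 1/1*2/5, 0/1 + 1/1*3/5) = [2/5, 3/5)
  'a': [0/1 + 1/1*3/5, 0/1 + 1/1*4/5) = [3/5, 4/5) <- contains code 39/50
  'f': [0/1 + 1/1*4/5, 0/1 + 1/1*1/1) = [4/5, 1/1)
  emit 'a', narrow to [3/5, 4/5)
Step 2: interval [3/5, 4/5), width = 4/5 - 3/5 = 1/5
  'd': [3/5 + 1/5*0/1, 3/5 + 1/5*2/5) = [3/5, 17/25)
  'b': [3/5 + 1/5*2/5, 3/5 + 1/5*3/5) = [17/25, 18/25)
  'a': [3/5 + 1/5*3/5, 3/5 + 1/5*4/5) = [18/25, 19/25)
  'f': [3/5 + 1/5*4/5, 3/5 + 1/5*1/1) = [19/25, 4/5) <- contains code 39/50
  emit 'f', narrow to [19/25, 4/5)
Step 3: interval [19/25, 4/5), width = 4/5 - 19/25 = 1/25
  'd': [19/25 + 1/25*0/1, 19/25 + 1/25*2/5) = [19/25, 97/125)
  'b': [19/25 + 1/25*2/5, 19/25 + 1/25*3/5) = [97/125, 98/125) <- contains code 39/50
  'a': [19/25 + 1/25*3/5, 19/25 + 1/25*4/5) = [98/125, 99/125)
  'f': [19/25 + 1/25*4/5, 19/25 + 1/25*1/1) = [99/125, 4/5)
  emit 'b', narrow to [97/125, 98/125)
Step 4: interval [97/125, 98/125), width = 98/125 - 97/125 = 1/125
  'd': [97/125 + 1/125*0/1, 97/125 + 1/125*2/5) = [97/125, 487/625)
  'b': [97/125 + 1/125*2/5, 97/125 + 1/125*3/5) = [487/625, 488/625) <- contains code 39/50
  'a': [97/125 + 1/125*3/5, 97/125 + 1/125*4/5) = [488/625, 489/625)
  'f': [97/125 + 1/125*4/5, 97/125 + 1/125*1/1) = [489/625, 98/125)
  emit 'b', narrow to [487/625, 488/625)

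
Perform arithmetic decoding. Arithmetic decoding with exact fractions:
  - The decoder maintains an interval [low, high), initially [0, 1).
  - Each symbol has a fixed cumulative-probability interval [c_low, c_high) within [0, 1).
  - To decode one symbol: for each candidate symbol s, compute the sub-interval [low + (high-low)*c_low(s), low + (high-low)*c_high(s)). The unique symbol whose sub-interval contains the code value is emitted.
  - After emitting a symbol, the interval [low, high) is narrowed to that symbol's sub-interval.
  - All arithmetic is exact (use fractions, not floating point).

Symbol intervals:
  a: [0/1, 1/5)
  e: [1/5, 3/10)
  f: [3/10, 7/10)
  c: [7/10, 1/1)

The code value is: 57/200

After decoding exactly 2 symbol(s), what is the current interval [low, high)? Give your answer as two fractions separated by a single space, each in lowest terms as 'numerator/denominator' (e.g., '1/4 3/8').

Step 1: interval [0/1, 1/1), width = 1/1 - 0/1 = 1/1
  'a': [0/1 + 1/1*0/1, 0/1 + 1/1*1/5) = [0/1, 1/5)
  'e': [0/1 + 1/1*1/5, 0/1 + 1/1*3/10) = [1/5, 3/10) <- contains code 57/200
  'f': [0/1 + 1/1*3/10, 0/1 + 1/1*7/10) = [3/10, 7/10)
  'c': [0/1 + 1/1*7/10, 0/1 + 1/1*1/1) = [7/10, 1/1)
  emit 'e', narrow to [1/5, 3/10)
Step 2: interval [1/5, 3/10), width = 3/10 - 1/5 = 1/10
  'a': [1/5 + 1/10*0/1, 1/5 + 1/10*1/5) = [1/5, 11/50)
  'e': [1/5 + 1/10*1/5, 1/5 + 1/10*3/10) = [11/50, 23/100)
  'f': [1/5 + 1/10*3/10, 1/5 + 1/10*7/10) = [23/100, 27/100)
  'c': [1/5 + 1/10*7/10, 1/5 + 1/10*1/1) = [27/100, 3/10) <- contains code 57/200
  emit 'c', narrow to [27/100, 3/10)

Answer: 27/100 3/10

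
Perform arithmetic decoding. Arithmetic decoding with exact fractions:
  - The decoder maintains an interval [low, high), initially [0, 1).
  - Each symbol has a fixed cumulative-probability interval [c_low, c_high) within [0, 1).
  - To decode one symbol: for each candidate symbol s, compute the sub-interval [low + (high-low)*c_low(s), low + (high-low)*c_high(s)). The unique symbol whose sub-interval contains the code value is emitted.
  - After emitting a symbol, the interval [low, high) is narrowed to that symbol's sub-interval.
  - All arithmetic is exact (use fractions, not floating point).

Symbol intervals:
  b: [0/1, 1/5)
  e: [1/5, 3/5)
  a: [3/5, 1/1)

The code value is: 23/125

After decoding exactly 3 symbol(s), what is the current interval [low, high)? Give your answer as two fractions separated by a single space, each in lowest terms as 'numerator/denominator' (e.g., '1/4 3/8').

Step 1: interval [0/1, 1/1), width = 1/1 - 0/1 = 1/1
  'b': [0/1 + 1/1*0/1, 0/1 + 1/1*1/5) = [0/1, 1/5) <- contains code 23/125
  'e': [0/1 + 1/1*1/5, 0/1 + 1/1*3/5) = [1/5, 3/5)
  'a': [0/1 + 1/1*3/5, 0/1 + 1/1*1/1) = [3/5, 1/1)
  emit 'b', narrow to [0/1, 1/5)
Step 2: interval [0/1, 1/5), width = 1/5 - 0/1 = 1/5
  'b': [0/1 + 1/5*0/1, 0/1 + 1/5*1/5) = [0/1, 1/25)
  'e': [0/1 + 1/5*1/5, 0/1 + 1/5*3/5) = [1/25, 3/25)
  'a': [0/1 + 1/5*3/5, 0/1 + 1/5*1/1) = [3/25, 1/5) <- contains code 23/125
  emit 'a', narrow to [3/25, 1/5)
Step 3: interval [3/25, 1/5), width = 1/5 - 3/25 = 2/25
  'b': [3/25 + 2/25*0/1, 3/25 + 2/25*1/5) = [3/25, 17/125)
  'e': [3/25 + 2/25*1/5, 3/25 + 2/25*3/5) = [17/125, 21/125)
  'a': [3/25 + 2/25*3/5, 3/25 + 2/25*1/1) = [21/125, 1/5) <- contains code 23/125
  emit 'a', narrow to [21/125, 1/5)

Answer: 21/125 1/5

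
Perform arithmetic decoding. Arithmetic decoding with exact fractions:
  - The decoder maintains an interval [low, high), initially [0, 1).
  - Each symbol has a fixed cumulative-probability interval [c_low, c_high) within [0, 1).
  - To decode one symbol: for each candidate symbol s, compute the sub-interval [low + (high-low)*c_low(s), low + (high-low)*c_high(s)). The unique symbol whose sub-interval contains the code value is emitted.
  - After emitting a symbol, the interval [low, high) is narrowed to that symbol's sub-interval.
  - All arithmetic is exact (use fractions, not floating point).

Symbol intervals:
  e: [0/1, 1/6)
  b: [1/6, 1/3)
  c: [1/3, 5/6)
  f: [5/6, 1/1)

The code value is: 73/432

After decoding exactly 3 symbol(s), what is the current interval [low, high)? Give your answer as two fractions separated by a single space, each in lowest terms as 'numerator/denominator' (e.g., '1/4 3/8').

Step 1: interval [0/1, 1/1), width = 1/1 - 0/1 = 1/1
  'e': [0/1 + 1/1*0/1, 0/1 + 1/1*1/6) = [0/1, 1/6)
  'b': [0/1 + 1/1*1/6, 0/1 + 1/1*1/3) = [1/6, 1/3) <- contains code 73/432
  'c': [0/1 + 1/1*1/3, 0/1 + 1/1*5/6) = [1/3, 5/6)
  'f': [0/1 + 1/1*5/6, 0/1 + 1/1*1/1) = [5/6, 1/1)
  emit 'b', narrow to [1/6, 1/3)
Step 2: interval [1/6, 1/3), width = 1/3 - 1/6 = 1/6
  'e': [1/6 + 1/6*0/1, 1/6 + 1/6*1/6) = [1/6, 7/36) <- contains code 73/432
  'b': [1/6 + 1/6*1/6, 1/6 + 1/6*1/3) = [7/36, 2/9)
  'c': [1/6 + 1/6*1/3, 1/6 + 1/6*5/6) = [2/9, 11/36)
  'f': [1/6 + 1/6*5/6, 1/6 + 1/6*1/1) = [11/36, 1/3)
  emit 'e', narrow to [1/6, 7/36)
Step 3: interval [1/6, 7/36), width = 7/36 - 1/6 = 1/36
  'e': [1/6 + 1/36*0/1, 1/6 + 1/36*1/6) = [1/6, 37/216) <- contains code 73/432
  'b': [1/6 + 1/36*1/6, 1/6 + 1/36*1/3) = [37/216, 19/108)
  'c': [1/6 + 1/36*1/3, 1/6 + 1/36*5/6) = [19/108, 41/216)
  'f': [1/6 + 1/36*5/6, 1/6 + 1/36*1/1) = [41/216, 7/36)
  emit 'e', narrow to [1/6, 37/216)

Answer: 1/6 37/216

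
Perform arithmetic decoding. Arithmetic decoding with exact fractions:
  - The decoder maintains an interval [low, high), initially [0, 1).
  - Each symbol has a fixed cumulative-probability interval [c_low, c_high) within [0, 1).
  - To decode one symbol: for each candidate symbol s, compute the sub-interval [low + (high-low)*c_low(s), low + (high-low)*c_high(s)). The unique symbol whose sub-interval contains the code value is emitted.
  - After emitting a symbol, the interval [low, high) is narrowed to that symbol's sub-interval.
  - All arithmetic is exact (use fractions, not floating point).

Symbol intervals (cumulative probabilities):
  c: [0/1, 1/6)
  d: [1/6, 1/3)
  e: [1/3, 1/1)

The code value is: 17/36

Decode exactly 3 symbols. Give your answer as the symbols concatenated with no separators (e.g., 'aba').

Step 1: interval [0/1, 1/1), width = 1/1 - 0/1 = 1/1
  'c': [0/1 + 1/1*0/1, 0/1 + 1/1*1/6) = [0/1, 1/6)
  'd': [0/1 + 1/1*1/6, 0/1 + 1/1*1/3) = [1/6, 1/3)
  'e': [0/1 + 1/1*1/3, 0/1 + 1/1*1/1) = [1/3, 1/1) <- contains code 17/36
  emit 'e', narrow to [1/3, 1/1)
Step 2: interval [1/3, 1/1), width = 1/1 - 1/3 = 2/3
  'c': [1/3 + 2/3*0/1, 1/3 + 2/3*1/6) = [1/3, 4/9)
  'd': [1/3 + 2/3*1/6, 1/3 + 2/3*1/3) = [4/9, 5/9) <- contains code 17/36
  'e': [1/3 + 2/3*1/3, 1/3 + 2/3*1/1) = [5/9, 1/1)
  emit 'd', narrow to [4/9, 5/9)
Step 3: interval [4/9, 5/9), width = 5/9 - 4/9 = 1/9
  'c': [4/9 + 1/9*0/1, 4/9 + 1/9*1/6) = [4/9, 25/54)
  'd': [4/9 + 1/9*1/6, 4/9 + 1/9*1/3) = [25/54, 13/27) <- contains code 17/36
  'e': [4/9 + 1/9*1/3, 4/9 + 1/9*1/1) = [13/27, 5/9)
  emit 'd', narrow to [25/54, 13/27)

Answer: edd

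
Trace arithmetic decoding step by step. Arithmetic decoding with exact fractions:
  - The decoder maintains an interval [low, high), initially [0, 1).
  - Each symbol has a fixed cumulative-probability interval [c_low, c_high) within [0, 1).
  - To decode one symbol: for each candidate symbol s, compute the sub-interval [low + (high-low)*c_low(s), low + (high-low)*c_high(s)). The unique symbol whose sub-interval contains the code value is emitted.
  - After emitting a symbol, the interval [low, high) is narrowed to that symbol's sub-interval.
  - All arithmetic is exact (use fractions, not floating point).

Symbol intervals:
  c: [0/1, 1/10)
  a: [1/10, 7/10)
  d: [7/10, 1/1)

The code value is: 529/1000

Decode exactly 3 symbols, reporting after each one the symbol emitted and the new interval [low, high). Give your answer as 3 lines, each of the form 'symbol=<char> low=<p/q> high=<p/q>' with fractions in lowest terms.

Step 1: interval [0/1, 1/1), width = 1/1 - 0/1 = 1/1
  'c': [0/1 + 1/1*0/1, 0/1 + 1/1*1/10) = [0/1, 1/10)
  'a': [0/1 + 1/1*1/10, 0/1 + 1/1*7/10) = [1/10, 7/10) <- contains code 529/1000
  'd': [0/1 + 1/1*7/10, 0/1 + 1/1*1/1) = [7/10, 1/1)
  emit 'a', narrow to [1/10, 7/10)
Step 2: interval [1/10, 7/10), width = 7/10 - 1/10 = 3/5
  'c': [1/10 + 3/5*0/1, 1/10 + 3/5*1/10) = [1/10, 4/25)
  'a': [1/10 + 3/5*1/10, 1/10 + 3/5*7/10) = [4/25, 13/25)
  'd': [1/10 + 3/5*7/10, 1/10 + 3/5*1/1) = [13/25, 7/10) <- contains code 529/1000
  emit 'd', narrow to [13/25, 7/10)
Step 3: interval [13/25, 7/10), width = 7/10 - 13/25 = 9/50
  'c': [13/25 + 9/50*0/1, 13/25 + 9/50*1/10) = [13/25, 269/500) <- contains code 529/1000
  'a': [13/25 + 9/50*1/10, 13/25 + 9/50*7/10) = [269/500, 323/500)
  'd': [13/25 + 9/50*7/10, 13/25 + 9/50*1/1) = [323/500, 7/10)
  emit 'c', narrow to [13/25, 269/500)

Answer: symbol=a low=1/10 high=7/10
symbol=d low=13/25 high=7/10
symbol=c low=13/25 high=269/500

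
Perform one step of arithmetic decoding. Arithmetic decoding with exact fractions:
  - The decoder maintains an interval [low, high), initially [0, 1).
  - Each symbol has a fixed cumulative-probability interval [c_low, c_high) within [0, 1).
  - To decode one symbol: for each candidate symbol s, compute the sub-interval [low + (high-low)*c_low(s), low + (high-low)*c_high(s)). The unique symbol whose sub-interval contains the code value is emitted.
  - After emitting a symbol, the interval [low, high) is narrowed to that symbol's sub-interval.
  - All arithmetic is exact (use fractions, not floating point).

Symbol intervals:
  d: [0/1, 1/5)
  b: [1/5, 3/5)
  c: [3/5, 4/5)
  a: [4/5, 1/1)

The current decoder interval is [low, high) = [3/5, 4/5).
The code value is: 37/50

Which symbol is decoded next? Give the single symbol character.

Interval width = high − low = 4/5 − 3/5 = 1/5
Scaled code = (code − low) / width = (37/50 − 3/5) / 1/5 = 7/10
  d: [0/1, 1/5) 
  b: [1/5, 3/5) 
  c: [3/5, 4/5) ← scaled code falls here ✓
  a: [4/5, 1/1) 

Answer: c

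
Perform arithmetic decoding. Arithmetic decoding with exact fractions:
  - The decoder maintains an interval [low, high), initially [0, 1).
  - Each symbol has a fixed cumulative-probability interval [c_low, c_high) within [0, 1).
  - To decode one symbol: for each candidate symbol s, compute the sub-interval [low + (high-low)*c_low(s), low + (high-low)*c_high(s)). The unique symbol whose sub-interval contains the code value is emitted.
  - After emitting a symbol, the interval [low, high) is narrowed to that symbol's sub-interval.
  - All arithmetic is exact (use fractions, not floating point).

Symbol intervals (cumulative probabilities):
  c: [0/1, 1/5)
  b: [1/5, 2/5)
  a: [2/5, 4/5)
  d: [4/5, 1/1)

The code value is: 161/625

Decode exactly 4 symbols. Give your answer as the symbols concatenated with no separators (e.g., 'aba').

Answer: bbac

Derivation:
Step 1: interval [0/1, 1/1), width = 1/1 - 0/1 = 1/1
  'c': [0/1 + 1/1*0/1, 0/1 + 1/1*1/5) = [0/1, 1/5)
  'b': [0/1 + 1/1*1/5, 0/1 + 1/1*2/5) = [1/5, 2/5) <- contains code 161/625
  'a': [0/1 + 1/1*2/5, 0/1 + 1/1*4/5) = [2/5, 4/5)
  'd': [0/1 + 1/1*4/5, 0/1 + 1/1*1/1) = [4/5, 1/1)
  emit 'b', narrow to [1/5, 2/5)
Step 2: interval [1/5, 2/5), width = 2/5 - 1/5 = 1/5
  'c': [1/5 + 1/5*0/1, 1/5 + 1/5*1/5) = [1/5, 6/25)
  'b': [1/5 + 1/5*1/5, 1/5 + 1/5*2/5) = [6/25, 7/25) <- contains code 161/625
  'a': [1/5 + 1/5*2/5, 1/5 + 1/5*4/5) = [7/25, 9/25)
  'd': [1/5 + 1/5*4/5, 1/5 + 1/5*1/1) = [9/25, 2/5)
  emit 'b', narrow to [6/25, 7/25)
Step 3: interval [6/25, 7/25), width = 7/25 - 6/25 = 1/25
  'c': [6/25 + 1/25*0/1, 6/25 + 1/25*1/5) = [6/25, 31/125)
  'b': [6/25 + 1/25*1/5, 6/25 + 1/25*2/5) = [31/125, 32/125)
  'a': [6/25 + 1/25*2/5, 6/25 + 1/25*4/5) = [32/125, 34/125) <- contains code 161/625
  'd': [6/25 + 1/25*4/5, 6/25 + 1/25*1/1) = [34/125, 7/25)
  emit 'a', narrow to [32/125, 34/125)
Step 4: interval [32/125, 34/125), width = 34/125 - 32/125 = 2/125
  'c': [32/125 + 2/125*0/1, 32/125 + 2/125*1/5) = [32/125, 162/625) <- contains code 161/625
  'b': [32/125 + 2/125*1/5, 32/125 + 2/125*2/5) = [162/625, 164/625)
  'a': [32/125 + 2/125*2/5, 32/125 + 2/125*4/5) = [164/625, 168/625)
  'd': [32/125 + 2/125*4/5, 32/125 + 2/125*1/1) = [168/625, 34/125)
  emit 'c', narrow to [32/125, 162/625)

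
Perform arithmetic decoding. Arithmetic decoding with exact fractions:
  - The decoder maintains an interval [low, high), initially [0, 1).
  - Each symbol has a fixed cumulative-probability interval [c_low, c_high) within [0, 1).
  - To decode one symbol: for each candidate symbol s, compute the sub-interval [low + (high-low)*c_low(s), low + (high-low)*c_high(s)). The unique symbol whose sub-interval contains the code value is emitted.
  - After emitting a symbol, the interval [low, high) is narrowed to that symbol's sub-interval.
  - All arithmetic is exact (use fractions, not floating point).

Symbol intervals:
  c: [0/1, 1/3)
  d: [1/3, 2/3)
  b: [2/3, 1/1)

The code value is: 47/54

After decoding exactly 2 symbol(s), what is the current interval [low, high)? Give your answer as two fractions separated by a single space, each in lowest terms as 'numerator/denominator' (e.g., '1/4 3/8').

Answer: 7/9 8/9

Derivation:
Step 1: interval [0/1, 1/1), width = 1/1 - 0/1 = 1/1
  'c': [0/1 + 1/1*0/1, 0/1 + 1/1*1/3) = [0/1, 1/3)
  'd': [0/1 + 1/1*1/3, 0/1 + 1/1*2/3) = [1/3, 2/3)
  'b': [0/1 + 1/1*2/3, 0/1 + 1/1*1/1) = [2/3, 1/1) <- contains code 47/54
  emit 'b', narrow to [2/3, 1/1)
Step 2: interval [2/3, 1/1), width = 1/1 - 2/3 = 1/3
  'c': [2/3 + 1/3*0/1, 2/3 + 1/3*1/3) = [2/3, 7/9)
  'd': [2/3 + 1/3*1/3, 2/3 + 1/3*2/3) = [7/9, 8/9) <- contains code 47/54
  'b': [2/3 + 1/3*2/3, 2/3 + 1/3*1/1) = [8/9, 1/1)
  emit 'd', narrow to [7/9, 8/9)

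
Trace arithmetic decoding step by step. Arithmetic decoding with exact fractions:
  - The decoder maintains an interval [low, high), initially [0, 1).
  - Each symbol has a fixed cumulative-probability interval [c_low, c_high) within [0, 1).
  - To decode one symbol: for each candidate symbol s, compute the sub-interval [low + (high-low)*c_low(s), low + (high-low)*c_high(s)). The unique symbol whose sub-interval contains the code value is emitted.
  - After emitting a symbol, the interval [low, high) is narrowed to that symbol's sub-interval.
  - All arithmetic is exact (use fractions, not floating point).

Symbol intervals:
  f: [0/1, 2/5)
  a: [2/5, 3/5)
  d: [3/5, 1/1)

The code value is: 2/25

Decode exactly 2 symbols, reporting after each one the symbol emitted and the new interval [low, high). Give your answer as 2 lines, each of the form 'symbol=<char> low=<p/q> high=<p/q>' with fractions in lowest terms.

Answer: symbol=f low=0/1 high=2/5
symbol=f low=0/1 high=4/25

Derivation:
Step 1: interval [0/1, 1/1), width = 1/1 - 0/1 = 1/1
  'f': [0/1 + 1/1*0/1, 0/1 + 1/1*2/5) = [0/1, 2/5) <- contains code 2/25
  'a': [0/1 + 1/1*2/5, 0/1 + 1/1*3/5) = [2/5, 3/5)
  'd': [0/1 + 1/1*3/5, 0/1 + 1/1*1/1) = [3/5, 1/1)
  emit 'f', narrow to [0/1, 2/5)
Step 2: interval [0/1, 2/5), width = 2/5 - 0/1 = 2/5
  'f': [0/1 + 2/5*0/1, 0/1 + 2/5*2/5) = [0/1, 4/25) <- contains code 2/25
  'a': [0/1 + 2/5*2/5, 0/1 + 2/5*3/5) = [4/25, 6/25)
  'd': [0/1 + 2/5*3/5, 0/1 + 2/5*1/1) = [6/25, 2/5)
  emit 'f', narrow to [0/1, 4/25)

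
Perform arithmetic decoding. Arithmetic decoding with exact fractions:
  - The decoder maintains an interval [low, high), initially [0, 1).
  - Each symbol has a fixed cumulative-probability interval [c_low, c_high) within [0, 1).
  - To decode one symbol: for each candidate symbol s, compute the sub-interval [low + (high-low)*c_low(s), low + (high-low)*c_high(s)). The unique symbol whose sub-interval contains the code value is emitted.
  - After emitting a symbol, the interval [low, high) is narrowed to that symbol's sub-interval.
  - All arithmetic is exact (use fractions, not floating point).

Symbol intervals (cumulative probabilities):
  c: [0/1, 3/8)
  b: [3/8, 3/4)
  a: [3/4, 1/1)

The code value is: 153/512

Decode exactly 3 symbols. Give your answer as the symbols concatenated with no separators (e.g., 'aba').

Answer: cac

Derivation:
Step 1: interval [0/1, 1/1), width = 1/1 - 0/1 = 1/1
  'c': [0/1 + 1/1*0/1, 0/1 + 1/1*3/8) = [0/1, 3/8) <- contains code 153/512
  'b': [0/1 + 1/1*3/8, 0/1 + 1/1*3/4) = [3/8, 3/4)
  'a': [0/1 + 1/1*3/4, 0/1 + 1/1*1/1) = [3/4, 1/1)
  emit 'c', narrow to [0/1, 3/8)
Step 2: interval [0/1, 3/8), width = 3/8 - 0/1 = 3/8
  'c': [0/1 + 3/8*0/1, 0/1 + 3/8*3/8) = [0/1, 9/64)
  'b': [0/1 + 3/8*3/8, 0/1 + 3/8*3/4) = [9/64, 9/32)
  'a': [0/1 + 3/8*3/4, 0/1 + 3/8*1/1) = [9/32, 3/8) <- contains code 153/512
  emit 'a', narrow to [9/32, 3/8)
Step 3: interval [9/32, 3/8), width = 3/8 - 9/32 = 3/32
  'c': [9/32 + 3/32*0/1, 9/32 + 3/32*3/8) = [9/32, 81/256) <- contains code 153/512
  'b': [9/32 + 3/32*3/8, 9/32 + 3/32*3/4) = [81/256, 45/128)
  'a': [9/32 + 3/32*3/4, 9/32 + 3/32*1/1) = [45/128, 3/8)
  emit 'c', narrow to [9/32, 81/256)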